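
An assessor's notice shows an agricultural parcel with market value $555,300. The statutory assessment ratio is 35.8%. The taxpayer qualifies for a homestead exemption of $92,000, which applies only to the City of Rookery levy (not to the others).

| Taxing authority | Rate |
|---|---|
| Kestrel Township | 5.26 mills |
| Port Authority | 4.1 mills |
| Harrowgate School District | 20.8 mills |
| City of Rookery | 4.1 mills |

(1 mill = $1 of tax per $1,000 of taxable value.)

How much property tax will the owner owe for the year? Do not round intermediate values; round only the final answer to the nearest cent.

$6,433.60

Assessed value = $555,300 × 0.358 = $198,797.4
Kestrel Township: $198,797.4 × 0.00526 = $1,045.674324
Port Authority: $198,797.4 × 0.0041 = $815.06934
Harrowgate School District: $198,797.4 × 0.0208 = $4,134.98592
City of Rookery: ($198,797.4 − $92,000) × 0.0041 = $106,797.4 × 0.0041 = $437.86934
Total = $6,433.598924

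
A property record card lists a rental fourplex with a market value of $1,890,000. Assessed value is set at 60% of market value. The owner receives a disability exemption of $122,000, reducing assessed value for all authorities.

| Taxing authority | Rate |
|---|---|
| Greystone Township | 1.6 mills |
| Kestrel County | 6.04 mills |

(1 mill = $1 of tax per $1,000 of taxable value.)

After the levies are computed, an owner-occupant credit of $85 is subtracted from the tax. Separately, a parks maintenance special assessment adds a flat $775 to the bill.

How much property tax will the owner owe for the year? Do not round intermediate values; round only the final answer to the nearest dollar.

$8,422

Assessed value = $1,890,000 × 0.6 = $1,134,000
Taxable value = $1,134,000 − $122,000 = $1,012,000
Greystone Township: $1,012,000 × 0.0016 = $1,619.2
Kestrel County: $1,012,000 × 0.00604 = $6,112.48
Levies subtotal = $7,731.68
After credit = $7,731.68 − $85 = $7,646.68
Total = $7,646.68 + $775 = $8,421.68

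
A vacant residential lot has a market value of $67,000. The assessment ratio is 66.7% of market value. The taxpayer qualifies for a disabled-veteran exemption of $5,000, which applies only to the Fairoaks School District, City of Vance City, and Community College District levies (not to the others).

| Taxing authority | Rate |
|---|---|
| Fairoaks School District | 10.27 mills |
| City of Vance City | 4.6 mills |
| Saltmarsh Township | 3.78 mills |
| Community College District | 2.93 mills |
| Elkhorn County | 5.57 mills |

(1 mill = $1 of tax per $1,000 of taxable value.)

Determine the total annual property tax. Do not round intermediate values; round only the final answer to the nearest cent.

Assessed value = $67,000 × 0.667 = $44,689
Fairoaks School District: ($44,689 − $5,000) × 0.01027 = $39,689 × 0.01027 = $407.60603
City of Vance City: ($44,689 − $5,000) × 0.0046 = $39,689 × 0.0046 = $182.5694
Saltmarsh Township: $44,689 × 0.00378 = $168.92442
Community College District: ($44,689 − $5,000) × 0.00293 = $39,689 × 0.00293 = $116.28877
Elkhorn County: $44,689 × 0.00557 = $248.91773
Total = $1,124.30635

$1,124.31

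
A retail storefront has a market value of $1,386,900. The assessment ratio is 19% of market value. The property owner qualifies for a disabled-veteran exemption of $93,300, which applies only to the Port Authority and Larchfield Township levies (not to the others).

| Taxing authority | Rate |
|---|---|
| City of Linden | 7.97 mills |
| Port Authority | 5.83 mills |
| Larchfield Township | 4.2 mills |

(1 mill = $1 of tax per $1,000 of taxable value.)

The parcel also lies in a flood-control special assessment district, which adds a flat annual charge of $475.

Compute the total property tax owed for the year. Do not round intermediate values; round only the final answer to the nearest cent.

Assessed value = $1,386,900 × 0.19 = $263,511
City of Linden: $263,511 × 0.00797 = $2,100.18267
Port Authority: ($263,511 − $93,300) × 0.00583 = $170,211 × 0.00583 = $992.33013
Larchfield Township: ($263,511 − $93,300) × 0.0042 = $170,211 × 0.0042 = $714.8862
Levies subtotal = $3,807.399
Total = $3,807.399 + $475 = $4,282.399

$4,282.40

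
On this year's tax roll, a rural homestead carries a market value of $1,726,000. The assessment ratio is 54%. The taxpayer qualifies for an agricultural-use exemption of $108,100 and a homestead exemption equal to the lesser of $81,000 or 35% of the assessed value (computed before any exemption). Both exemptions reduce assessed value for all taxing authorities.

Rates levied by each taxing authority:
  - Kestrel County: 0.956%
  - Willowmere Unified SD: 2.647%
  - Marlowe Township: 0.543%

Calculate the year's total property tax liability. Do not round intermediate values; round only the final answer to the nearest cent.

Assessed value = $1,726,000 × 0.54 = $932,040
Homestead exemption = min($81,000, 35% × $932,040) = min($81,000, $326,214) = $81,000 (dollar cap binds)
Taxable value = $932,040 − $108,100 − $81,000 = $742,940
Kestrel County: $742,940 × 0.00956 = $7,102.5064
Willowmere Unified SD: $742,940 × 0.02647 = $19,665.6218
Marlowe Township: $742,940 × 0.00543 = $4,034.1642
Total = $30,802.2924

$30,802.29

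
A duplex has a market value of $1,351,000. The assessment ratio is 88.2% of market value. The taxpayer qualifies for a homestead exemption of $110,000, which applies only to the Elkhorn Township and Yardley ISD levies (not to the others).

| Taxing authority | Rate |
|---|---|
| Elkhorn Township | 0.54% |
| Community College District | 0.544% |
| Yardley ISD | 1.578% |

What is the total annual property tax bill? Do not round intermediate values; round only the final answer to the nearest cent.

Assessed value = $1,351,000 × 0.882 = $1,191,582
Elkhorn Township: ($1,191,582 − $110,000) × 0.0054 = $1,081,582 × 0.0054 = $5,840.5428
Community College District: $1,191,582 × 0.00544 = $6,482.20608
Yardley ISD: ($1,191,582 − $110,000) × 0.01578 = $1,081,582 × 0.01578 = $17,067.36396
Total = $29,390.11284

$29,390.11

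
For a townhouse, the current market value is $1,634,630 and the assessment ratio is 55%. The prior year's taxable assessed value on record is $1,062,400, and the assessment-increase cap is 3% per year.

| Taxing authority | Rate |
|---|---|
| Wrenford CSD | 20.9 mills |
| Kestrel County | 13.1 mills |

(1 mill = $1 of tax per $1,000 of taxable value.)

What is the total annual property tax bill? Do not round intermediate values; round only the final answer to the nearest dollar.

$30,568

Uncapped assessed value = $1,634,630 × 0.55 = $899,046.5
Cap limit = $1,062,400 × 1.03 = $1,094,272
Taxable assessed value = min($899,046.5, $1,094,272) = $899,046.5 (cap does not bind)
Wrenford CSD: $899,046.5 × 0.0209 = $18,790.07185
Kestrel County: $899,046.5 × 0.0131 = $11,777.50915
Total = $30,567.581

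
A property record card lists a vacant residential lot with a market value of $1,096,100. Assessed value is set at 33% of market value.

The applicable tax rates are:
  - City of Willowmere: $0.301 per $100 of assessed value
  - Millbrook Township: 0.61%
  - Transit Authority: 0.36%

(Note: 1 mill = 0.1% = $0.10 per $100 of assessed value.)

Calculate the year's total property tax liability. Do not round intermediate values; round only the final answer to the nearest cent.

$4,597.37

Assessed value = $1,096,100 × 0.33 = $361,713
City of Willowmere: $361,713 × 0.00301 = $1,088.75613
Millbrook Township: $361,713 × 0.0061 = $2,206.4493
Transit Authority: $361,713 × 0.0036 = $1,302.1668
Total = $4,597.37223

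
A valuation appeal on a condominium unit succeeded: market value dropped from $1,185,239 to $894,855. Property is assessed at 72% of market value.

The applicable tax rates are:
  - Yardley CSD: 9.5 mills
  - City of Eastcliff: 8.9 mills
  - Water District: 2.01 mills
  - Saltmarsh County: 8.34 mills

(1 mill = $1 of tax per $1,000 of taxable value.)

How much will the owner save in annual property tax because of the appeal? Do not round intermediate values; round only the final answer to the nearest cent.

$6,010.95

Old assessed value = $1,185,239 × 0.72 = $853,372.08
New assessed value = $894,855 × 0.72 = $644,295.6
Combined rate = 0.0095 + 0.0089 + 0.00201 + 0.00834 = 0.02875
Old tax = $853,372.08 × 0.02875 = $24,534.4473
New tax = $644,295.6 × 0.02875 = $18,523.4985
Reduction = $24,534.4473 − $18,523.4985 = $6,010.9488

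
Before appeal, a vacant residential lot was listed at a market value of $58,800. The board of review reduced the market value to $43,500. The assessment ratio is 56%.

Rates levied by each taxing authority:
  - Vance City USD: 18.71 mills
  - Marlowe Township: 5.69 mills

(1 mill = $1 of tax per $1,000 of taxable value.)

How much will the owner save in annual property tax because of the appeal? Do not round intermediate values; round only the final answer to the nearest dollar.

$209

Old assessed value = $58,800 × 0.56 = $32,928
New assessed value = $43,500 × 0.56 = $24,360
Combined rate = 0.01871 + 0.00569 = 0.0244
Old tax = $32,928 × 0.0244 = $803.4432
New tax = $24,360 × 0.0244 = $594.384
Reduction = $803.4432 − $594.384 = $209.0592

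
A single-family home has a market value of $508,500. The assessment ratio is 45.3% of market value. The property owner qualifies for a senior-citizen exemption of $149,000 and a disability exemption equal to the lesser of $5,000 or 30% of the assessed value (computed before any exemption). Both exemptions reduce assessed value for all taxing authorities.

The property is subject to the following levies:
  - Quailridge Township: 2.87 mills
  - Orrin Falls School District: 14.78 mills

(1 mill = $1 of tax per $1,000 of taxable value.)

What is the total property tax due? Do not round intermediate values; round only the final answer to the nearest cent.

Assessed value = $508,500 × 0.453 = $230,350.5
Disability exemption = min($5,000, 30% × $230,350.5) = min($5,000, $69,105.15) = $5,000 (dollar cap binds)
Taxable value = $230,350.5 − $149,000 − $5,000 = $76,350.5
Quailridge Township: $76,350.5 × 0.00287 = $219.125935
Orrin Falls School District: $76,350.5 × 0.01478 = $1,128.46039
Total = $1,347.586325

$1,347.59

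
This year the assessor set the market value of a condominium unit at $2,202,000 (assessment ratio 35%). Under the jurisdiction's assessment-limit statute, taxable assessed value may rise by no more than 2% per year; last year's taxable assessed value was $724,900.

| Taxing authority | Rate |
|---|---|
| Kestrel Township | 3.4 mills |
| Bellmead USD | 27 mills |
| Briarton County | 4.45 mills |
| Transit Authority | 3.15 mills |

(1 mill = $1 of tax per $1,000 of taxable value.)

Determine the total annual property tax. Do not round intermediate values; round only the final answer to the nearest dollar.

Uncapped assessed value = $2,202,000 × 0.35 = $770,700
Cap limit = $724,900 × 1.02 = $739,398
Taxable assessed value = min($770,700, $739,398) = $739,398 (cap binds)
Kestrel Township: $739,398 × 0.0034 = $2,513.9532
Bellmead USD: $739,398 × 0.027 = $19,963.746
Briarton County: $739,398 × 0.00445 = $3,290.3211
Transit Authority: $739,398 × 0.00315 = $2,329.1037
Total = $28,097.124

$28,097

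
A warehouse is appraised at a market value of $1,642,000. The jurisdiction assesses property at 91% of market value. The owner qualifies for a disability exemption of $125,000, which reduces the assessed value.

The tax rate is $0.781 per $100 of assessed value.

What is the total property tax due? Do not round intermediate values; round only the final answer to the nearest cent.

$10,693.61

Assessed value = $1,642,000 × 0.91 = $1,494,220
Taxable value = $1,494,220 − $125,000 = $1,369,220
Tax = $1,369,220 × 0.00781 = $10,693.6082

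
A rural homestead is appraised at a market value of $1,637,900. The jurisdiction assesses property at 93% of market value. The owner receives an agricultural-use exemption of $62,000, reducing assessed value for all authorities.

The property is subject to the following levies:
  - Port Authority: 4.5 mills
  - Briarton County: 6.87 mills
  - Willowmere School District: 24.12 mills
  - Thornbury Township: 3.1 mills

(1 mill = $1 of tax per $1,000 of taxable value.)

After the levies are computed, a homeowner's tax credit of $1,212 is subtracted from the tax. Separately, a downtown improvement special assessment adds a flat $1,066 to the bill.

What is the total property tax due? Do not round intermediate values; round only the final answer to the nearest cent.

Assessed value = $1,637,900 × 0.93 = $1,523,247
Taxable value = $1,523,247 − $62,000 = $1,461,247
Port Authority: $1,461,247 × 0.0045 = $6,575.6115
Briarton County: $1,461,247 × 0.00687 = $10,038.76689
Willowmere School District: $1,461,247 × 0.02412 = $35,245.27764
Thornbury Township: $1,461,247 × 0.0031 = $4,529.8657
Levies subtotal = $56,389.52173
After credit = $56,389.52173 − $1,212 = $55,177.52173
Total = $55,177.52173 + $1,066 = $56,243.52173

$56,243.52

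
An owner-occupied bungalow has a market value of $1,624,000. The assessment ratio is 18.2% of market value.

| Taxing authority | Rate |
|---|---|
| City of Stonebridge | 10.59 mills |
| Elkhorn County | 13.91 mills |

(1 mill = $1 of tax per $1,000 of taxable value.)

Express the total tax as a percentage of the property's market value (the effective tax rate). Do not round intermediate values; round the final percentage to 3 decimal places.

Assessed value = $1,624,000 × 0.182 = $295,568
City of Stonebridge: $295,568 × 0.01059 = $3,130.06512
Elkhorn County: $295,568 × 0.01391 = $4,111.35088
Total tax = $7,241.416
Effective rate = $7,241.416 ÷ $1,624,000 = 0.446% of market value

0.446%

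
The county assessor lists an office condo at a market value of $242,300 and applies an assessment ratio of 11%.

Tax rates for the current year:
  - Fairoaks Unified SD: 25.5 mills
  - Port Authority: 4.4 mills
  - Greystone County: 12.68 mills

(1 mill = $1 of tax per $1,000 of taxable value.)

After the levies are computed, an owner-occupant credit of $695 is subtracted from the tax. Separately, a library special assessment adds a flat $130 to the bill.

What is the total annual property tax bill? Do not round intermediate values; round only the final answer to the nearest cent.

$569.88

Assessed value = $242,300 × 0.11 = $26,653
Fairoaks Unified SD: $26,653 × 0.0255 = $679.6515
Port Authority: $26,653 × 0.0044 = $117.2732
Greystone County: $26,653 × 0.01268 = $337.96004
Levies subtotal = $1,134.88474
After credit = $1,134.88474 − $695 = $439.88474
Total = $439.88474 + $130 = $569.88474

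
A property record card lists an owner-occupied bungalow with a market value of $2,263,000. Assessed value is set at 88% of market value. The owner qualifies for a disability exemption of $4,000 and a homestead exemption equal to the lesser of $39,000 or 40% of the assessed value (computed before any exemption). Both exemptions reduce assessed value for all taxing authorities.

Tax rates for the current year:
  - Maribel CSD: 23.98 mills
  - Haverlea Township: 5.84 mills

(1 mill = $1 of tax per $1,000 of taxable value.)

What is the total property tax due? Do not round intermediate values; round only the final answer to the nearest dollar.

Assessed value = $2,263,000 × 0.88 = $1,991,440
Homestead exemption = min($39,000, 40% × $1,991,440) = min($39,000, $796,576) = $39,000 (dollar cap binds)
Taxable value = $1,991,440 − $4,000 − $39,000 = $1,948,440
Maribel CSD: $1,948,440 × 0.02398 = $46,723.5912
Haverlea Township: $1,948,440 × 0.00584 = $11,378.8896
Total = $58,102.4808

$58,102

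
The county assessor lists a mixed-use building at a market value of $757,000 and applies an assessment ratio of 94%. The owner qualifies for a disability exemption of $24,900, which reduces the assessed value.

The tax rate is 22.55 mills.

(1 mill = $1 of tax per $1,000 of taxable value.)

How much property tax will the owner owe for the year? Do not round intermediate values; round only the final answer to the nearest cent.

$15,484.63

Assessed value = $757,000 × 0.94 = $711,580
Taxable value = $711,580 − $24,900 = $686,680
Tax = $686,680 × 0.02255 = $15,484.634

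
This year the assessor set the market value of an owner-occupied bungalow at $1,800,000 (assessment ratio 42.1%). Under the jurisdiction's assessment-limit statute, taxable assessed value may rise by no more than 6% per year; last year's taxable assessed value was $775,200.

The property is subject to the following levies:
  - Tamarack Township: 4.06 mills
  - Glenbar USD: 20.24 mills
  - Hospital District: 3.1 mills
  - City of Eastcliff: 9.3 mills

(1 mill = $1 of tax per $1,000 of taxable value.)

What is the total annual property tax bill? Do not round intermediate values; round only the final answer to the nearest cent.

$27,811.26

Uncapped assessed value = $1,800,000 × 0.421 = $757,800
Cap limit = $775,200 × 1.06 = $821,712
Taxable assessed value = min($757,800, $821,712) = $757,800 (cap does not bind)
Tamarack Township: $757,800 × 0.00406 = $3,076.668
Glenbar USD: $757,800 × 0.02024 = $15,337.872
Hospital District: $757,800 × 0.0031 = $2,349.18
City of Eastcliff: $757,800 × 0.0093 = $7,047.54
Total = $27,811.26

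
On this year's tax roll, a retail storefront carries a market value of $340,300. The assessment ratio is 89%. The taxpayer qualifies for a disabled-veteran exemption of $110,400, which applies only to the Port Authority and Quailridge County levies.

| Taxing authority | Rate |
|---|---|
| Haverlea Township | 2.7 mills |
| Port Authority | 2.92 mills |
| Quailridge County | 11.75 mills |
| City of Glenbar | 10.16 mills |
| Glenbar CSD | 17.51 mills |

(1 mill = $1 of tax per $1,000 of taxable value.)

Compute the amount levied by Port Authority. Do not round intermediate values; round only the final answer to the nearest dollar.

$562

Assessed value = $340,300 × 0.89 = $302,867
Port Authority taxable value = $302,867 − $110,400 = $192,467
Port Authority levy = $192,467 × 0.00292 = $562.00364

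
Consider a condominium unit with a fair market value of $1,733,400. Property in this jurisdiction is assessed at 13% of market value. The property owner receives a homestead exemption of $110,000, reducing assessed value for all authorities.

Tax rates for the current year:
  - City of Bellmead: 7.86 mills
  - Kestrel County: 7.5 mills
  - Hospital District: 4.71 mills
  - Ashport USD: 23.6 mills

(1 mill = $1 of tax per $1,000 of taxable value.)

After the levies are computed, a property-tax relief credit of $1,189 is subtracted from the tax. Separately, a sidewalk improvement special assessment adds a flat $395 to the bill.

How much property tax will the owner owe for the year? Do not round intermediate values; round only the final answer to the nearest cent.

Assessed value = $1,733,400 × 0.13 = $225,342
Taxable value = $225,342 − $110,000 = $115,342
City of Bellmead: $115,342 × 0.00786 = $906.58812
Kestrel County: $115,342 × 0.0075 = $865.065
Hospital District: $115,342 × 0.00471 = $543.26082
Ashport USD: $115,342 × 0.0236 = $2,722.0712
Levies subtotal = $5,036.98514
After credit = $5,036.98514 − $1,189 = $3,847.98514
Total = $3,847.98514 + $395 = $4,242.98514

$4,242.99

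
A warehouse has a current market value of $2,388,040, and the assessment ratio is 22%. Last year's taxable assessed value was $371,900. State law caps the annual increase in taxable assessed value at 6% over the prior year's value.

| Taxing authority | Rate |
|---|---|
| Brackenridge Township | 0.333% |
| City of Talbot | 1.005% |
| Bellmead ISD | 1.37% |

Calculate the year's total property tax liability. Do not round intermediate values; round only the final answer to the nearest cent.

Uncapped assessed value = $2,388,040 × 0.22 = $525,368.8
Cap limit = $371,900 × 1.06 = $394,214
Taxable assessed value = min($525,368.8, $394,214) = $394,214 (cap binds)
Brackenridge Township: $394,214 × 0.00333 = $1,312.73262
City of Talbot: $394,214 × 0.01005 = $3,961.8507
Bellmead ISD: $394,214 × 0.0137 = $5,400.7318
Total = $10,675.31512

$10,675.32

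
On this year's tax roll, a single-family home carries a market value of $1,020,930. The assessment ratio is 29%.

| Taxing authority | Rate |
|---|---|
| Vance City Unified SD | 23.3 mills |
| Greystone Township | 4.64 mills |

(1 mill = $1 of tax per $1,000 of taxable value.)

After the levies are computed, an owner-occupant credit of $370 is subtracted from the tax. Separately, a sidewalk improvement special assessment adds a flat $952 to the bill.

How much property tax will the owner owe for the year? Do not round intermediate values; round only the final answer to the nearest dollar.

Assessed value = $1,020,930 × 0.29 = $296,069.7
Vance City Unified SD: $296,069.7 × 0.0233 = $6,898.42401
Greystone Township: $296,069.7 × 0.00464 = $1,373.763408
Levies subtotal = $8,272.187418
After credit = $8,272.187418 − $370 = $7,902.187418
Total = $7,902.187418 + $952 = $8,854.187418

$8,854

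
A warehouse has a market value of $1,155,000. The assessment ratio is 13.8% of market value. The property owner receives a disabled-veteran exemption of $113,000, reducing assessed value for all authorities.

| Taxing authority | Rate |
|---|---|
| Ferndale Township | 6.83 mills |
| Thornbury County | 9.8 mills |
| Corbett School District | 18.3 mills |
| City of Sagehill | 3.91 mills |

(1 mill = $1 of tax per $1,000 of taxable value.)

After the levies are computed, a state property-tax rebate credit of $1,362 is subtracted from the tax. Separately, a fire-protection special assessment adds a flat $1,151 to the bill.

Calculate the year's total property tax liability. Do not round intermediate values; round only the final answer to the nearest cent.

Assessed value = $1,155,000 × 0.138 = $159,390
Taxable value = $159,390 − $113,000 = $46,390
Ferndale Township: $46,390 × 0.00683 = $316.8437
Thornbury County: $46,390 × 0.0098 = $454.622
Corbett School District: $46,390 × 0.0183 = $848.937
City of Sagehill: $46,390 × 0.00391 = $181.3849
Levies subtotal = $1,801.7876
After credit = $1,801.7876 − $1,362 = $439.7876
Total = $439.7876 + $1,151 = $1,590.7876

$1,590.79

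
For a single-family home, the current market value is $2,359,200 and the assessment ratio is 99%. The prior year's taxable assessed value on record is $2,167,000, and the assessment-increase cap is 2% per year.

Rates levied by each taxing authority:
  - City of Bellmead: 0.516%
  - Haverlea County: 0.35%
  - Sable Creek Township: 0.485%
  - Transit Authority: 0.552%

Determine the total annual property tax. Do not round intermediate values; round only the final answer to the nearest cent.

Uncapped assessed value = $2,359,200 × 0.99 = $2,335,608
Cap limit = $2,167,000 × 1.02 = $2,210,340
Taxable assessed value = min($2,335,608, $2,210,340) = $2,210,340 (cap binds)
City of Bellmead: $2,210,340 × 0.00516 = $11,405.3544
Haverlea County: $2,210,340 × 0.0035 = $7,736.19
Sable Creek Township: $2,210,340 × 0.00485 = $10,720.149
Transit Authority: $2,210,340 × 0.00552 = $12,201.0768
Total = $42,062.7702

$42,062.77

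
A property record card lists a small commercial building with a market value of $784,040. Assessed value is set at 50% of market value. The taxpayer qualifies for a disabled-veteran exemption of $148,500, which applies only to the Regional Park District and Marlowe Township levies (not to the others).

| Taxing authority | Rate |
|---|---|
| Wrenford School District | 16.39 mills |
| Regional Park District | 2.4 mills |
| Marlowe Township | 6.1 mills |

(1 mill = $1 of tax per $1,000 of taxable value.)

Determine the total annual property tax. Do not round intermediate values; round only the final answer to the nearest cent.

Assessed value = $784,040 × 0.5 = $392,020
Wrenford School District: $392,020 × 0.01639 = $6,425.2078
Regional Park District: ($392,020 − $148,500) × 0.0024 = $243,520 × 0.0024 = $584.448
Marlowe Township: ($392,020 − $148,500) × 0.0061 = $243,520 × 0.0061 = $1,485.472
Total = $8,495.1278

$8,495.13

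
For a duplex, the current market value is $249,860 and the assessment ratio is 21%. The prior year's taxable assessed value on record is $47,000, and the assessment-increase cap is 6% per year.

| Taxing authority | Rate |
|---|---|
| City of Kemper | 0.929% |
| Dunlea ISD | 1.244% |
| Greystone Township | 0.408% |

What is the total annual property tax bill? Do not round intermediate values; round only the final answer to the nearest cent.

Uncapped assessed value = $249,860 × 0.21 = $52,470.6
Cap limit = $47,000 × 1.06 = $49,820
Taxable assessed value = min($52,470.6, $49,820) = $49,820 (cap binds)
City of Kemper: $49,820 × 0.00929 = $462.8278
Dunlea ISD: $49,820 × 0.01244 = $619.7608
Greystone Township: $49,820 × 0.00408 = $203.2656
Total = $1,285.8542

$1,285.85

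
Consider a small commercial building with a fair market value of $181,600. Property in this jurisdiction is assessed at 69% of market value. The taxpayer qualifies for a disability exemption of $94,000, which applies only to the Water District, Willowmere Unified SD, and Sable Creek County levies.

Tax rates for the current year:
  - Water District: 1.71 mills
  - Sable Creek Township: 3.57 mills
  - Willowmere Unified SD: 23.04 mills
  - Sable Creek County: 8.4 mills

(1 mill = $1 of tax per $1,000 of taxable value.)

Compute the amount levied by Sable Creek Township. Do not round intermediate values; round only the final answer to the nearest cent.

$447.34

Assessed value = $181,600 × 0.69 = $125,304
Sable Creek Township taxable value = $125,304 (exemption does not apply)
Sable Creek Township levy = $125,304 × 0.00357 = $447.33528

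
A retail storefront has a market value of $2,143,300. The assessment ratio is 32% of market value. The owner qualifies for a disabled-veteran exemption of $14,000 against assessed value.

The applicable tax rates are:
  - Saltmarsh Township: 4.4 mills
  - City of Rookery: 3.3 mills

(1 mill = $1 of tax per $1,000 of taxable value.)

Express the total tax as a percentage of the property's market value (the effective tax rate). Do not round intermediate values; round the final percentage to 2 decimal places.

0.24%

Assessed value = $2,143,300 × 0.32 = $685,856
Taxable value = $685,856 − $14,000 = $671,856
Saltmarsh Township: $671,856 × 0.0044 = $2,956.1664
City of Rookery: $671,856 × 0.0033 = $2,217.1248
Total tax = $5,173.2912
Effective rate = $5,173.2912 ÷ $2,143,300 = 0.24% of market value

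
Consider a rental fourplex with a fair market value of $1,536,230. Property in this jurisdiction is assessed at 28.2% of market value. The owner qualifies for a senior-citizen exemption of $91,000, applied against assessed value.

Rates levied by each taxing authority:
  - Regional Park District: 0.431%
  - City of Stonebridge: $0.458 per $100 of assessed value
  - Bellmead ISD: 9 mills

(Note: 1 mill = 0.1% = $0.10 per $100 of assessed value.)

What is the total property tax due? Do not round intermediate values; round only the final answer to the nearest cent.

Assessed value = $1,536,230 × 0.282 = $433,216.86
Taxable value = $433,216.86 − $91,000 = $342,216.86
Regional Park District: $342,216.86 × 0.00431 = $1,474.9546666
City of Stonebridge: $342,216.86 × 0.00458 = $1,567.3532188
Bellmead ISD: $342,216.86 × 0.009 = $3,079.95174
Total = $6,122.2596254

$6,122.26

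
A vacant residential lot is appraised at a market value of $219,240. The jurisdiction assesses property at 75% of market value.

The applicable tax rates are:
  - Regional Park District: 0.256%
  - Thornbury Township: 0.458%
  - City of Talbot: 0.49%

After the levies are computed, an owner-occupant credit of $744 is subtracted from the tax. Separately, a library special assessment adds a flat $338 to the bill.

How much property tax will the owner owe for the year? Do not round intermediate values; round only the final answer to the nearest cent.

$1,573.74

Assessed value = $219,240 × 0.75 = $164,430
Regional Park District: $164,430 × 0.00256 = $420.9408
Thornbury Township: $164,430 × 0.00458 = $753.0894
City of Talbot: $164,430 × 0.0049 = $805.707
Levies subtotal = $1,979.7372
After credit = $1,979.7372 − $744 = $1,235.7372
Total = $1,235.7372 + $338 = $1,573.7372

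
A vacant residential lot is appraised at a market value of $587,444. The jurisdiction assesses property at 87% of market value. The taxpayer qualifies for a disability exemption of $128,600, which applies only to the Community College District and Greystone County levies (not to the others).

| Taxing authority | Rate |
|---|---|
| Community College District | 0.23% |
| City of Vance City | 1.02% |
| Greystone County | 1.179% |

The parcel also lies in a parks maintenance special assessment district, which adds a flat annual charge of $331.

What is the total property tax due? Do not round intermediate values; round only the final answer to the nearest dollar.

$10,933

Assessed value = $587,444 × 0.87 = $511,076.28
Community College District: ($511,076.28 − $128,600) × 0.0023 = $382,476.28 × 0.0023 = $879.695444
City of Vance City: $511,076.28 × 0.0102 = $5,212.978056
Greystone County: ($511,076.28 − $128,600) × 0.01179 = $382,476.28 × 0.01179 = $4,509.3953412
Levies subtotal = $10,602.0688412
Total = $10,602.0688412 + $331 = $10,933.0688412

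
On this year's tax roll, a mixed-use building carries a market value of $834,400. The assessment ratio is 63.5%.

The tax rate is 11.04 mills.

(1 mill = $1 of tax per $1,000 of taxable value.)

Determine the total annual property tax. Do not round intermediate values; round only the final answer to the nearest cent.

$5,849.48

Assessed value = $834,400 × 0.635 = $529,844
Tax = $529,844 × 0.01104 = $5,849.47776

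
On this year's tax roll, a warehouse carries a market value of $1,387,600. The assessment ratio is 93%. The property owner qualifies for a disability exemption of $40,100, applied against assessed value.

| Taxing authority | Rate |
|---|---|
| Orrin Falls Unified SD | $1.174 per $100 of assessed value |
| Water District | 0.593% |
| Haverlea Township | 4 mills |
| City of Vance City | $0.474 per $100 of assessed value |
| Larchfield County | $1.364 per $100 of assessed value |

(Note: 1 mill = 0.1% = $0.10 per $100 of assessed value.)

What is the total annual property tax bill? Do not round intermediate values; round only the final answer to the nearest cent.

Assessed value = $1,387,600 × 0.93 = $1,290,468
Taxable value = $1,290,468 − $40,100 = $1,250,368
Orrin Falls Unified SD: $1,250,368 × 0.01174 = $14,679.32032
Water District: $1,250,368 × 0.00593 = $7,414.68224
Haverlea Township: $1,250,368 × 0.004 = $5,001.472
City of Vance City: $1,250,368 × 0.00474 = $5,926.74432
Larchfield County: $1,250,368 × 0.01364 = $17,055.01952
Total = $50,077.2384

$50,077.24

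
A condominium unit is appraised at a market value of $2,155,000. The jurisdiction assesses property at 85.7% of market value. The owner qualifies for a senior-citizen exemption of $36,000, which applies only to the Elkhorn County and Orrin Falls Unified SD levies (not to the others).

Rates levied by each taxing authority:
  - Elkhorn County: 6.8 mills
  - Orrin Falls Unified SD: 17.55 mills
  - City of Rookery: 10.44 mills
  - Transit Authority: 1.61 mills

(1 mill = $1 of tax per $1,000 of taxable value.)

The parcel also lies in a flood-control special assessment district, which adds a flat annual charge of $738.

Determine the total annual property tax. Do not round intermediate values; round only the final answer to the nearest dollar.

Assessed value = $2,155,000 × 0.857 = $1,846,835
Elkhorn County: ($1,846,835 − $36,000) × 0.0068 = $1,810,835 × 0.0068 = $12,313.678
Orrin Falls Unified SD: ($1,846,835 − $36,000) × 0.01755 = $1,810,835 × 0.01755 = $31,780.15425
City of Rookery: $1,846,835 × 0.01044 = $19,280.9574
Transit Authority: $1,846,835 × 0.00161 = $2,973.40435
Levies subtotal = $66,348.194
Total = $66,348.194 + $738 = $67,086.194

$67,086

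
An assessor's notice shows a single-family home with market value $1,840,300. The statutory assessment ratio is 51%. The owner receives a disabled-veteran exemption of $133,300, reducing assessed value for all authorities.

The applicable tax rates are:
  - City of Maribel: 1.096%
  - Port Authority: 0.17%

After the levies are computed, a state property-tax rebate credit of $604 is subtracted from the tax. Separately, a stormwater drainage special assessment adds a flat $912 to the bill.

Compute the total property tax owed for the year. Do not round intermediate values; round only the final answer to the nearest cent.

Assessed value = $1,840,300 × 0.51 = $938,553
Taxable value = $938,553 − $133,300 = $805,253
City of Maribel: $805,253 × 0.01096 = $8,825.57288
Port Authority: $805,253 × 0.0017 = $1,368.9301
Levies subtotal = $10,194.50298
After credit = $10,194.50298 − $604 = $9,590.50298
Total = $9,590.50298 + $912 = $10,502.50298

$10,502.50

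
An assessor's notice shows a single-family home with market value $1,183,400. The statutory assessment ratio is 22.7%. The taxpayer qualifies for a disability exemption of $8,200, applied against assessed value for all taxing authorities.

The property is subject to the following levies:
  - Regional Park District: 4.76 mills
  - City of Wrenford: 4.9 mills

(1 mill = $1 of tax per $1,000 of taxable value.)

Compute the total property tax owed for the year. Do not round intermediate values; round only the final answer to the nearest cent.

$2,515.77

Assessed value = $1,183,400 × 0.227 = $268,631.8
Taxable value = $268,631.8 − $8,200 = $260,431.8
Regional Park District: $260,431.8 × 0.00476 = $1,239.655368
City of Wrenford: $260,431.8 × 0.0049 = $1,276.11582
Total = $1,239.655368 + $1,276.11582 = $2,515.771188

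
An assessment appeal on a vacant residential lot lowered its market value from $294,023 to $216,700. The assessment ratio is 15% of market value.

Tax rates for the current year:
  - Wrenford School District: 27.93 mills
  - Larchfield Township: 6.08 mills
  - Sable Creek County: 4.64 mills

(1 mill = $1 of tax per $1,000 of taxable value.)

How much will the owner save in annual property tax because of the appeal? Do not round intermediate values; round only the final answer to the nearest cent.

Old assessed value = $294,023 × 0.15 = $44,103.45
New assessed value = $216,700 × 0.15 = $32,505
Combined rate = 0.02793 + 0.00608 + 0.00464 = 0.03865
Old tax = $44,103.45 × 0.03865 = $1,704.5983425
New tax = $32,505 × 0.03865 = $1,256.31825
Reduction = $1,704.5983425 − $1,256.31825 = $448.2800925

$448.28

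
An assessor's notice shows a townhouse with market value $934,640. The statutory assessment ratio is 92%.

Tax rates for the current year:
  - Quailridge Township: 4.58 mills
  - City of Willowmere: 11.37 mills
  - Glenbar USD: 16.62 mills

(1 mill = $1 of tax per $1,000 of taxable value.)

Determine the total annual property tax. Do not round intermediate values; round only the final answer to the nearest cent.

$28,005.93

Assessed value = $934,640 × 0.92 = $859,868.8
Quailridge Township: $859,868.8 × 0.00458 = $3,938.199104
City of Willowmere: $859,868.8 × 0.01137 = $9,776.708256
Glenbar USD: $859,868.8 × 0.01662 = $14,291.019456
Total = $3,938.199104 + $9,776.708256 + $14,291.019456 = $28,005.926816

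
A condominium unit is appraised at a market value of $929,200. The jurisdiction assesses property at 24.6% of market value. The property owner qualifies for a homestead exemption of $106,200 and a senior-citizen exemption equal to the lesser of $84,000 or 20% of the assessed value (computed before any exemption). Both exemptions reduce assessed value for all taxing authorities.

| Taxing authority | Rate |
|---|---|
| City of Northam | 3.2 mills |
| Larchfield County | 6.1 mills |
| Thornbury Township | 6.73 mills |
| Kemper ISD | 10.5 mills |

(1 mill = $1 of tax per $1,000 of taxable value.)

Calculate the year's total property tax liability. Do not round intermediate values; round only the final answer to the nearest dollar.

$2,034

Assessed value = $929,200 × 0.246 = $228,583.2
Senior-citizen exemption = min($84,000, 20% × $228,583.2) = min($84,000, $45,716.64) = $45,716.64 (percentage binds)
Taxable value = $228,583.2 − $106,200 − $45,716.64 = $76,666.56
City of Northam: $76,666.56 × 0.0032 = $245.332992
Larchfield County: $76,666.56 × 0.0061 = $467.666016
Thornbury Township: $76,666.56 × 0.00673 = $515.9659488
Kemper ISD: $76,666.56 × 0.0105 = $804.99888
Total = $2,033.9638368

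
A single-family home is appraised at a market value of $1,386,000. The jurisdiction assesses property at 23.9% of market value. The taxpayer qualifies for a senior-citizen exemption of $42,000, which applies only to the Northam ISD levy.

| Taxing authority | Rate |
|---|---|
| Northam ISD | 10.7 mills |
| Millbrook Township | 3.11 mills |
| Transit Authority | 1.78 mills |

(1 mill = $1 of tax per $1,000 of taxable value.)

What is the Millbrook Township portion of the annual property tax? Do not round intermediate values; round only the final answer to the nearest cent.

$1,030.20

Assessed value = $1,386,000 × 0.239 = $331,254
Millbrook Township taxable value = $331,254 (exemption does not apply)
Millbrook Township levy = $331,254 × 0.00311 = $1,030.19994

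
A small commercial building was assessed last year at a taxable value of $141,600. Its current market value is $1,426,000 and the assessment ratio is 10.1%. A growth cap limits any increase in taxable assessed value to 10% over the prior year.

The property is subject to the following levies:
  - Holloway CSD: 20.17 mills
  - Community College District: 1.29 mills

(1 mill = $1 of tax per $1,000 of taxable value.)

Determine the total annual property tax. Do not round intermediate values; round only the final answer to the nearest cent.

Uncapped assessed value = $1,426,000 × 0.101 = $144,026
Cap limit = $141,600 × 1.1 = $155,760
Taxable assessed value = min($144,026, $155,760) = $144,026 (cap does not bind)
Holloway CSD: $144,026 × 0.02017 = $2,905.00442
Community College District: $144,026 × 0.00129 = $185.79354
Total = $3,090.79796

$3,090.80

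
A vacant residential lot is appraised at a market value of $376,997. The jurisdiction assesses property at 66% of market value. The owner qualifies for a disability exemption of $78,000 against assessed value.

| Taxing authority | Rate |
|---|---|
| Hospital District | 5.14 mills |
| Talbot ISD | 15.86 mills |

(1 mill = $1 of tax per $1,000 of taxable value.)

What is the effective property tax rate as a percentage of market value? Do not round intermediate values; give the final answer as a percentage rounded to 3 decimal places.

Assessed value = $376,997 × 0.66 = $248,818.02
Taxable value = $248,818.02 − $78,000 = $170,818.02
Hospital District: $170,818.02 × 0.00514 = $878.0046228
Talbot ISD: $170,818.02 × 0.01586 = $2,709.1737972
Total tax = $3,587.17842
Effective rate = $3,587.17842 ÷ $376,997 = 0.952% of market value

0.952%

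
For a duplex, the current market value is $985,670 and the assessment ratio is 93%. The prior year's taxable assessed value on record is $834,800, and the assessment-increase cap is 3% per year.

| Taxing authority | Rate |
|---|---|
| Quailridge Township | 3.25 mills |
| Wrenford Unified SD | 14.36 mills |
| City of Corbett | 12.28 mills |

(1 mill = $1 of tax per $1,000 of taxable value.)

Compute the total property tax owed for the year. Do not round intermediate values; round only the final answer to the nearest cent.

Uncapped assessed value = $985,670 × 0.93 = $916,673.1
Cap limit = $834,800 × 1.03 = $859,844
Taxable assessed value = min($916,673.1, $859,844) = $859,844 (cap binds)
Quailridge Township: $859,844 × 0.00325 = $2,794.493
Wrenford Unified SD: $859,844 × 0.01436 = $12,347.35984
City of Corbett: $859,844 × 0.01228 = $10,558.88432
Total = $25,700.73716

$25,700.74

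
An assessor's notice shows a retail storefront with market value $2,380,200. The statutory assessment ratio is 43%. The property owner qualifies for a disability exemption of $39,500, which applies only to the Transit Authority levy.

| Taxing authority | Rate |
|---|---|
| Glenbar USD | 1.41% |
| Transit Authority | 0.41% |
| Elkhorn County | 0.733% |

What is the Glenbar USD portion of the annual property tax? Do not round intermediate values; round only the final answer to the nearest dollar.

Assessed value = $2,380,200 × 0.43 = $1,023,486
Glenbar USD taxable value = $1,023,486 (exemption does not apply)
Glenbar USD levy = $1,023,486 × 0.0141 = $14,431.1526

$14,431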